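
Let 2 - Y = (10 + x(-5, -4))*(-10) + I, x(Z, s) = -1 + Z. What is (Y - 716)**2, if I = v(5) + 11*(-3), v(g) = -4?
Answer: 405769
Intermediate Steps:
I = -37 (I = -4 + 11*(-3) = -4 - 33 = -37)
Y = 79 (Y = 2 - ((10 + (-1 - 5))*(-10) - 37) = 2 - ((10 - 6)*(-10) - 37) = 2 - (4*(-10) - 37) = 2 - (-40 - 37) = 2 - 1*(-77) = 2 + 77 = 79)
(Y - 716)**2 = (79 - 716)**2 = (-637)**2 = 405769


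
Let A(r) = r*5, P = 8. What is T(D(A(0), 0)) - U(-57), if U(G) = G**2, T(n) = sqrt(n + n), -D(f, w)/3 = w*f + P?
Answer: -3249 + 4*I*sqrt(3) ≈ -3249.0 + 6.9282*I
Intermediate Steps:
A(r) = 5*r
D(f, w) = -24 - 3*f*w (D(f, w) = -3*(w*f + 8) = -3*(f*w + 8) = -3*(8 + f*w) = -24 - 3*f*w)
T(n) = sqrt(2)*sqrt(n) (T(n) = sqrt(2*n) = sqrt(2)*sqrt(n))
T(D(A(0), 0)) - U(-57) = sqrt(2)*sqrt(-24 - 3*5*0*0) - 1*(-57)**2 = sqrt(2)*sqrt(-24 - 3*0*0) - 1*3249 = sqrt(2)*sqrt(-24 + 0) - 3249 = sqrt(2)*sqrt(-24) - 3249 = sqrt(2)*(2*I*sqrt(6)) - 3249 = 4*I*sqrt(3) - 3249 = -3249 + 4*I*sqrt(3)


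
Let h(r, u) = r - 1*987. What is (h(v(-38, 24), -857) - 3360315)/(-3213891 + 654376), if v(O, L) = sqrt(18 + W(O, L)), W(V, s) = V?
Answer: 68598/52235 - 2*I*sqrt(5)/2559515 ≈ 1.3133 - 1.7473e-6*I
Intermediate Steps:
v(O, L) = sqrt(18 + O)
h(r, u) = -987 + r (h(r, u) = r - 987 = -987 + r)
(h(v(-38, 24), -857) - 3360315)/(-3213891 + 654376) = ((-987 + sqrt(18 - 38)) - 3360315)/(-3213891 + 654376) = ((-987 + sqrt(-20)) - 3360315)/(-2559515) = ((-987 + 2*I*sqrt(5)) - 3360315)*(-1/2559515) = (-3361302 + 2*I*sqrt(5))*(-1/2559515) = 68598/52235 - 2*I*sqrt(5)/2559515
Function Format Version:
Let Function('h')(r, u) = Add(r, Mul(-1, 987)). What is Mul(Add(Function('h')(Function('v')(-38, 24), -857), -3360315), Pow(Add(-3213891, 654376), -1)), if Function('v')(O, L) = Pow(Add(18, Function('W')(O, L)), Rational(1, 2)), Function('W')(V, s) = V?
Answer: Add(Rational(68598, 52235), Mul(Rational(-2, 2559515), I, Pow(5, Rational(1, 2)))) ≈ Add(1.3133, Mul(-1.7473e-6, I))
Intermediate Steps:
Function('v')(O, L) = Pow(Add(18, O), Rational(1, 2))
Function('h')(r, u) = Add(-987, r) (Function('h')(r, u) = Add(r, -987) = Add(-987, r))
Mul(Add(Function('h')(Function('v')(-38, 24), -857), -3360315), Pow(Add(-3213891, 654376), -1)) = Mul(Add(Add(-987, Pow(Add(18, -38), Rational(1, 2))), -3360315), Pow(Add(-3213891, 654376), -1)) = Mul(Add(Add(-987, Pow(-20, Rational(1, 2))), -3360315), Pow(-2559515, -1)) = Mul(Add(Add(-987, Mul(2, I, Pow(5, Rational(1, 2)))), -3360315), Rational(-1, 2559515)) = Mul(Add(-3361302, Mul(2, I, Pow(5, Rational(1, 2)))), Rational(-1, 2559515)) = Add(Rational(68598, 52235), Mul(Rational(-2, 2559515), I, Pow(5, Rational(1, 2))))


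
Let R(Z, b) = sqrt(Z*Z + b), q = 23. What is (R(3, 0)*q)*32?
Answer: 2208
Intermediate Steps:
R(Z, b) = sqrt(b + Z**2) (R(Z, b) = sqrt(Z**2 + b) = sqrt(b + Z**2))
(R(3, 0)*q)*32 = (sqrt(0 + 3**2)*23)*32 = (sqrt(0 + 9)*23)*32 = (sqrt(9)*23)*32 = (3*23)*32 = 69*32 = 2208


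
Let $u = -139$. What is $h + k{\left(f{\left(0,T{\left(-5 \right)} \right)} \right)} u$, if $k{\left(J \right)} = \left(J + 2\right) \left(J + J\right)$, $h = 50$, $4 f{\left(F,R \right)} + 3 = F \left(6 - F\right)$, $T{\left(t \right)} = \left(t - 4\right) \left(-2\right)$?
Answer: $\frac{2485}{8} \approx 310.63$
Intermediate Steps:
$T{\left(t \right)} = 8 - 2 t$ ($T{\left(t \right)} = \left(-4 + t\right) \left(-2\right) = 8 - 2 t$)
$f{\left(F,R \right)} = - \frac{3}{4} + \frac{F \left(6 - F\right)}{4}$
$k{\left(J \right)} = 2 J \left(2 + J\right)$ ($k{\left(J \right)} = \left(2 + J\right) 2 J = 2 J \left(2 + J\right)$)
$h + k{\left(f{\left(0,T{\left(-5 \right)} \right)} \right)} u = 50 + 2 \left(- \frac{3}{4} - \frac{0^{2}}{4} + \frac{3}{2} \cdot 0\right) \left(2 - \left(\frac{3}{4} + \frac{0^{2}}{4}\right)\right) \left(-139\right) = 50 + 2 \left(- \frac{3}{4} - 0 + 0\right) \left(2 - \frac{3}{4}\right) \left(-139\right) = 50 + 2 \left(- \frac{3}{4} + 0 + 0\right) \left(2 + \left(- \frac{3}{4} + 0 + 0\right)\right) \left(-139\right) = 50 + 2 \left(- \frac{3}{4}\right) \left(2 - \frac{3}{4}\right) \left(-139\right) = 50 + 2 \left(- \frac{3}{4}\right) \frac{5}{4} \left(-139\right) = 50 - - \frac{2085}{8} = 50 + \frac{2085}{8} = \frac{2485}{8}$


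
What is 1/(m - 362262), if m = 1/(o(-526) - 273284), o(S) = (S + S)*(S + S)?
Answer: -833420/301916396039 ≈ -2.7604e-6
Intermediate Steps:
o(S) = 4*S² (o(S) = (2*S)*(2*S) = 4*S²)
m = 1/833420 (m = 1/(4*(-526)² - 273284) = 1/(4*276676 - 273284) = 1/(1106704 - 273284) = 1/833420 ≈ 1.1999e-6)
1/(m - 362262) = 1/(1/833420 - 362262) = 1/(-301916396039/833420) = -833420/301916396039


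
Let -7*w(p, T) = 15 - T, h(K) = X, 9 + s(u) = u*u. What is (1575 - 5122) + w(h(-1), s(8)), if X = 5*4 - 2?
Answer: -24789/7 ≈ -3541.3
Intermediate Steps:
s(u) = -9 + u² (s(u) = -9 + u*u = -9 + u²)
X = 18 (X = 20 - 2 = 18)
h(K) = 18
w(p, T) = -15/7 + T/7 (w(p, T) = -(15 - T)/7 = -15/7 + T/7)
(1575 - 5122) + w(h(-1), s(8)) = (1575 - 5122) + (-15/7 + (-9 + 8²)/7) = -3547 + (-15/7 + (-9 + 64)/7) = -3547 + (-15/7 + (⅐)*55) = -3547 + (-15/7 + 55/7) = -3547 + 40/7 = -24789/7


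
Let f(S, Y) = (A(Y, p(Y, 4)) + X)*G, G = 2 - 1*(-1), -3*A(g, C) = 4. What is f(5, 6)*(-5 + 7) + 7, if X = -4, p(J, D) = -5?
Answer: -25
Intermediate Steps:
A(g, C) = -4/3 (A(g, C) = -⅓*4 = -4/3)
G = 3 (G = 2 + 1 = 3)
f(S, Y) = -16 (f(S, Y) = (-4/3 - 4)*3 = -16/3*3 = -16)
f(5, 6)*(-5 + 7) + 7 = -16*(-5 + 7) + 7 = -16*2 + 7 = -32 + 7 = -25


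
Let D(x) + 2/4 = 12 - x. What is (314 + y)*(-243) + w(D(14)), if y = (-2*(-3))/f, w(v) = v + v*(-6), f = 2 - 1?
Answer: -155495/2 ≈ -77748.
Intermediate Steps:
f = 1
D(x) = 23/2 - x (D(x) = -½ + (12 - x) = 23/2 - x)
w(v) = -5*v (w(v) = v - 6*v = -5*v)
y = 6 (y = -2*(-3)/1 = 6*1 = 6)
(314 + y)*(-243) + w(D(14)) = (314 + 6)*(-243) - 5*(23/2 - 1*14) = 320*(-243) - 5*(23/2 - 14) = -77760 - 5*(-5/2) = -77760 + 25/2 = -155495/2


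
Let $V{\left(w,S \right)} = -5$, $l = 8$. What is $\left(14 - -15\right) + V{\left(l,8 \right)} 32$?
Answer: $-131$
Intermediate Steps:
$\left(14 - -15\right) + V{\left(l,8 \right)} 32 = \left(14 - -15\right) - 160 = \left(14 + 15\right) - 160 = 29 - 160 = -131$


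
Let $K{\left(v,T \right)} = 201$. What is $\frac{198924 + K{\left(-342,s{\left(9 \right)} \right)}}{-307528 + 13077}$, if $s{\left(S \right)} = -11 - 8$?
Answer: $- \frac{199125}{294451} \approx -0.67626$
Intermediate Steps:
$s{\left(S \right)} = -19$ ($s{\left(S \right)} = -11 - 8 = -19$)
$\frac{198924 + K{\left(-342,s{\left(9 \right)} \right)}}{-307528 + 13077} = \frac{198924 + 201}{-307528 + 13077} = \frac{199125}{-294451} = 199125 \left(- \frac{1}{294451}\right) = - \frac{199125}{294451}$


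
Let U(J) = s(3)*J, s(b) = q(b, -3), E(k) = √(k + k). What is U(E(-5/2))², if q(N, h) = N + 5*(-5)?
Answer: -2420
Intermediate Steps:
E(k) = √2*√k (E(k) = √(2*k) = √2*√k)
q(N, h) = -25 + N (q(N, h) = N - 25 = -25 + N)
s(b) = -25 + b
U(J) = -22*J (U(J) = (-25 + 3)*J = -22*J)
U(E(-5/2))² = (-22*√2*√(-5/2))² = (-22*√2*I*√10/2)² = (-22*I*√5)² = -2420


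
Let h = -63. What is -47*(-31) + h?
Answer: 1394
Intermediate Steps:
-47*(-31) + h = -47*(-31) - 63 = 1457 - 63 = 1394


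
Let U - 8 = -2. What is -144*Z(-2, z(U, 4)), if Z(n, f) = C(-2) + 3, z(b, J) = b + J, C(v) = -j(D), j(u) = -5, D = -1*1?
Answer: -1152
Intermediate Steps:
D = -1
U = 6 (U = 8 - 2 = 6)
C(v) = 5 (C(v) = -1*(-5) = 5)
z(b, J) = J + b
Z(n, f) = 8 (Z(n, f) = 5 + 3 = 8)
-144*Z(-2, z(U, 4)) = -144*8 = -1152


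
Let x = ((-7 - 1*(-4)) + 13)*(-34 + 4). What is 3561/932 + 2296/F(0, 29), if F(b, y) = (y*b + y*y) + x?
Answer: 4066373/504212 ≈ 8.0648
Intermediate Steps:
x = -300 (x = ((-7 + 4) + 13)*(-30) = (-3 + 13)*(-30) = 10*(-30) = -300)
F(b, y) = -300 + y**2 + b*y (F(b, y) = (y*b + y*y) - 300 = (b*y + y**2) - 300 = (y**2 + b*y) - 300 = -300 + y**2 + b*y)
3561/932 + 2296/F(0, 29) = 3561/932 + 2296/(-300 + 29**2 + 0*29) = 3561*(1/932) + 2296/(-300 + 841 + 0) = 3561/932 + 2296/541 = 4066373/504212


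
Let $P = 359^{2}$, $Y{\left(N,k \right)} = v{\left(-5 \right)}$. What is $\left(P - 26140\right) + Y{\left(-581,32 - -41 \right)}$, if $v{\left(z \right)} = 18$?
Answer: $102759$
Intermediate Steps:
$Y{\left(N,k \right)} = 18$
$P = 128881$
$\left(P - 26140\right) + Y{\left(-581,32 - -41 \right)} = \left(128881 - 26140\right) + 18 = 102741 + 18 = 102759$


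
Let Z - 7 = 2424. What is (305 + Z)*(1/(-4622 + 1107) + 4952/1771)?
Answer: 2506249296/327635 ≈ 7649.5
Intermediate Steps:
Z = 2431 (Z = 7 + 2424 = 2431)
(305 + Z)*(1/(-4622 + 1107) + 4952/1771) = (305 + 2431)*(1/(-4622 + 1107) + 4952/1771) = 2736*(1/(-3515) + 4952*(1/1771)) = 2736*(-1/3515 + 4952/1771) = 2736*(17404509/6225065) = 2506249296/327635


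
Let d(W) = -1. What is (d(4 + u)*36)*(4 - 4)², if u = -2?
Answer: 0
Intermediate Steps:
(d(4 + u)*36)*(4 - 4)² = (-1*36)*(4 - 4)² = -36*0² = -36*0 = 0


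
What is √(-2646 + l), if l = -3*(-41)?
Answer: 29*I*√3 ≈ 50.229*I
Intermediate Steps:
l = 123
√(-2646 + l) = √(-2646 + 123) = √(-2523) = 29*I*√3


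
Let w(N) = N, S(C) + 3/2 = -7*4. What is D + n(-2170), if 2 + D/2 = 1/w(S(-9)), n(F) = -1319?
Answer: -78061/59 ≈ -1323.1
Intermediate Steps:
S(C) = -59/2 (S(C) = -3/2 - 7*4 = -3/2 - 28 = -59/2)
D = -240/59 (D = -4 + 2/(-59/2) = -4 + 2*(-2/59) = -4 - 4/59 = -240/59 ≈ -4.0678)
D + n(-2170) = -240/59 - 1319 = -78061/59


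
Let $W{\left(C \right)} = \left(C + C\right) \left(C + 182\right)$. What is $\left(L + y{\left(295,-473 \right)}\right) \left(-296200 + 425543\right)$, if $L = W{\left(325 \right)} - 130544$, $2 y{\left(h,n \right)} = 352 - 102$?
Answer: $25756200933$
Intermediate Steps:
$W{\left(C \right)} = 2 C \left(182 + C\right)$
$y{\left(h,n \right)} = 125$ ($y{\left(h,n \right)} = \frac{352 - 102}{2} = \frac{1}{2} \cdot 250 = 125$)
$L = 199006$ ($L = 2 \cdot 325 \left(182 + 325\right) - 130544 = 2 \cdot 325 \cdot 507 - 130544 = 329550 - 130544 = 199006$)
$\left(L + y{\left(295,-473 \right)}\right) \left(-296200 + 425543\right) = \left(199006 + 125\right) \left(-296200 + 425543\right) = 199131 \cdot 129343 = 25756200933$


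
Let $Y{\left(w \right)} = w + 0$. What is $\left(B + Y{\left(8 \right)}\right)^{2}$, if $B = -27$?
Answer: $361$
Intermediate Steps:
$Y{\left(w \right)} = w$
$\left(B + Y{\left(8 \right)}\right)^{2} = \left(-27 + 8\right)^{2} = \left(-19\right)^{2} = 361$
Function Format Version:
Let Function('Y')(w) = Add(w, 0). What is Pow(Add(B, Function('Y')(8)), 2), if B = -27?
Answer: 361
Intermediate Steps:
Function('Y')(w) = w
Pow(Add(B, Function('Y')(8)), 2) = Pow(Add(-27, 8), 2) = Pow(-19, 2) = 361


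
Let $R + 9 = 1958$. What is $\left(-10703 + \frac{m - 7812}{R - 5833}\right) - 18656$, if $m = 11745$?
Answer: $- \frac{114034289}{3884} \approx -29360.0$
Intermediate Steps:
$R = 1949$ ($R = -9 + 1958 = 1949$)
$\left(-10703 + \frac{m - 7812}{R - 5833}\right) - 18656 = \left(-10703 + \frac{11745 - 7812}{1949 - 5833}\right) - 18656 = \left(-10703 + \frac{3933}{-3884}\right) - 18656 = \left(-10703 + 3933 \left(- \frac{1}{3884}\right)\right) - 18656 = \left(-10703 - \frac{3933}{3884}\right) - 18656 = - \frac{41574385}{3884} - 18656 = - \frac{114034289}{3884}$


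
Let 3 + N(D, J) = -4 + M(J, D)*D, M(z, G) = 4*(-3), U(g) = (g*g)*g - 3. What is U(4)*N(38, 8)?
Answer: -28243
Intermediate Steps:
U(g) = -3 + g**3 (U(g) = g**2*g - 3 = g**3 - 3 = -3 + g**3)
M(z, G) = -12
N(D, J) = -7 - 12*D (N(D, J) = -3 + (-4 - 12*D) = -7 - 12*D)
U(4)*N(38, 8) = (-3 + 4**3)*(-7 - 12*38) = (-3 + 64)*(-7 - 456) = 61*(-463) = -28243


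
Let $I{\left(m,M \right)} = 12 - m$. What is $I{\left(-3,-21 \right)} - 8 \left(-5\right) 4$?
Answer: $175$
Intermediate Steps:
$I{\left(-3,-21 \right)} - 8 \left(-5\right) 4 = \left(12 - -3\right) - 8 \left(-5\right) 4 = \left(12 + 3\right) - \left(-40\right) 4 = 15 - -160 = 15 + 160 = 175$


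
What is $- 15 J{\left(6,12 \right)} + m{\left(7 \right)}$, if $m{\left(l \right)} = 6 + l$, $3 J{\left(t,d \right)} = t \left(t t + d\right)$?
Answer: $-1427$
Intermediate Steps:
$J{\left(t,d \right)} = \frac{t \left(d + t^{2}\right)}{3}$ ($J{\left(t,d \right)} = \frac{t \left(t t + d\right)}{3} = \frac{t \left(t^{2} + d\right)}{3} = \frac{t \left(d + t^{2}\right)}{3}$)
$- 15 J{\left(6,12 \right)} + m{\left(7 \right)} = - 15 \cdot \frac{1}{3} \cdot 6 \left(12 + 6^{2}\right) + \left(6 + 7\right) = - 15 \cdot \frac{1}{3} \cdot 6 \left(12 + 36\right) + 13 = - 15 \cdot \frac{1}{3} \cdot 6 \cdot 48 + 13 = \left(-15\right) 96 + 13 = -1440 + 13 = -1427$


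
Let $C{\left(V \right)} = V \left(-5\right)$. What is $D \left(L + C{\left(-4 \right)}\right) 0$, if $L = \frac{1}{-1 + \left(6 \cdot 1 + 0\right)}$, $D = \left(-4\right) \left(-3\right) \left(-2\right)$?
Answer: $0$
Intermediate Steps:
$C{\left(V \right)} = - 5 V$
$D = -24$ ($D = 12 \left(-2\right) = -24$)
$L = \frac{1}{5}$ ($L = \frac{1}{-1 + \left(6 + 0\right)} = \frac{1}{-1 + 6} = \frac{1}{5} \approx 0.2$)
$D \left(L + C{\left(-4 \right)}\right) 0 = - 24 \left(\frac{1}{5} - -20\right) 0 = - 24 \left(\frac{1}{5} + 20\right) 0 = \left(-24\right) \frac{101}{5} \cdot 0 = \left(- \frac{2424}{5}\right) 0 = 0$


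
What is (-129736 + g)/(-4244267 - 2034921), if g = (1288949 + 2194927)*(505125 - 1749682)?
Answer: 1083970598167/1569797 ≈ 6.9052e+5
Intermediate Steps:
g = -4335882262932 (g = 3483876*(-1244557) = -4335882262932)
(-129736 + g)/(-4244267 - 2034921) = (-129736 - 4335882262932)/(-4244267 - 2034921) = -4335882392668/(-6279188) = -4335882392668*(-1/6279188) = 1083970598167/1569797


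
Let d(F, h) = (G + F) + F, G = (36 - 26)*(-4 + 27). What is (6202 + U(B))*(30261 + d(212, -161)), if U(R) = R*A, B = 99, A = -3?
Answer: 182553075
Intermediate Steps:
G = 230 (G = 10*23 = 230)
U(R) = -3*R (U(R) = R*(-3) = -3*R)
d(F, h) = 230 + 2*F (d(F, h) = (230 + F) + F = 230 + 2*F)
(6202 + U(B))*(30261 + d(212, -161)) = (6202 - 3*99)*(30261 + (230 + 2*212)) = (6202 - 297)*(30261 + (230 + 424)) = 5905*(30261 + 654) = 5905*30915 = 182553075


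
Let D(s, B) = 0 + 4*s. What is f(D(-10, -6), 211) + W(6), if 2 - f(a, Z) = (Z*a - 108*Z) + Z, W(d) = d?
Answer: 31025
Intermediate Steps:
D(s, B) = 4*s
f(a, Z) = 2 + 107*Z - Z*a (f(a, Z) = 2 - ((Z*a - 108*Z) + Z) = 2 - ((-108*Z + Z*a) + Z) = 2 - (-107*Z + Z*a) = 2 + (107*Z - Z*a) = 2 + 107*Z - Z*a)
f(D(-10, -6), 211) + W(6) = (2 + 107*211 - 1*211*4*(-10)) + 6 = (2 + 22577 - 1*211*(-40)) + 6 = (2 + 22577 + 8440) + 6 = 31019 + 6 = 31025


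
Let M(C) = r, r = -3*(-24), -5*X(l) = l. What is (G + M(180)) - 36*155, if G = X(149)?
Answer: -27689/5 ≈ -5537.8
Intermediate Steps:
X(l) = -l/5
r = 72
M(C) = 72
G = -149/5 (G = -⅕*149 = -149/5 ≈ -29.800)
(G + M(180)) - 36*155 = (-149/5 + 72) - 36*155 = 211/5 - 5580 = -27689/5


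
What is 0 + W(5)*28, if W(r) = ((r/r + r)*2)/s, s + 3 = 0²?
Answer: -112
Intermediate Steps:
s = -3 (s = -3 + 0² = -3 + 0 = -3)
W(r) = -⅔ - 2*r/3 (W(r) = ((r/r + r)*2)/(-3) = ((1 + r)*2)*(-⅓) = (2 + 2*r)*(-⅓) = -⅔ - 2*r/3)
0 + W(5)*28 = 0 + (-⅔ - ⅔*5)*28 = 0 + (-⅔ - 10/3)*28 = 0 - 4*28 = 0 - 112 = -112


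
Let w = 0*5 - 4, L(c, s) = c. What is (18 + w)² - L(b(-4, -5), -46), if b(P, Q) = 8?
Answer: 188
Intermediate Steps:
w = -4 (w = 0 - 4 = -4)
(18 + w)² - L(b(-4, -5), -46) = (18 - 4)² - 1*8 = 14² - 8 = 196 - 8 = 188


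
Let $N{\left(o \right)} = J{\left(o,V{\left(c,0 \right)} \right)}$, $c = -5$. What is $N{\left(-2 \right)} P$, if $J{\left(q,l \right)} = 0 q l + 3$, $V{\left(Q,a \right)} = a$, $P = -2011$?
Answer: $-6033$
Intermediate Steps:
$J{\left(q,l \right)} = 3$ ($J{\left(q,l \right)} = 0 l + 3 = 0 + 3 = 3$)
$N{\left(o \right)} = 3$
$N{\left(-2 \right)} P = 3 \left(-2011\right) = -6033$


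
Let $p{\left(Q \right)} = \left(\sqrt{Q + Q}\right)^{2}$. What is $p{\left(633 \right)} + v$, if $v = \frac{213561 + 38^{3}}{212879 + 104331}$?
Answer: $\frac{401856293}{317210} \approx 1266.8$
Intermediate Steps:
$p{\left(Q \right)} = 2 Q$ ($p{\left(Q \right)} = \left(\sqrt{2 Q}\right)^{2} = \left(\sqrt{2} \sqrt{Q}\right)^{2} = 2 Q$)
$v = \frac{268433}{317210}$ ($v = \frac{213561 + 54872}{317210} = 268433 \cdot \frac{1}{317210} = \frac{268433}{317210} \approx 0.84623$)
$p{\left(633 \right)} + v = 2 \cdot 633 + \frac{268433}{317210} = 1266 + \frac{268433}{317210} = \frac{401856293}{317210}$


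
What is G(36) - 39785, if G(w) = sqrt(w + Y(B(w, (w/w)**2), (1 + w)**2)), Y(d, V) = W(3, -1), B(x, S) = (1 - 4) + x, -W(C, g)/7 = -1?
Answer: -39785 + sqrt(43) ≈ -39778.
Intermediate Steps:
W(C, g) = 7 (W(C, g) = -7*(-1) = 7)
B(x, S) = -3 + x
Y(d, V) = 7
G(w) = sqrt(7 + w) (G(w) = sqrt(w + 7) = sqrt(7 + w))
G(36) - 39785 = sqrt(7 + 36) - 39785 = sqrt(43) - 39785 = -39785 + sqrt(43)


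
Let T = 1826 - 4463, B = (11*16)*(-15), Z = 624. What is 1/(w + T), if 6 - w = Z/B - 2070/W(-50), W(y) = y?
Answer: -55/146969 ≈ -0.00037423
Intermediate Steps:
B = -2640 (B = 176*(-15) = -2640)
T = -2637
w = -1934/55 (w = 6 - (624/(-2640) - 2070/(-50)) = 6 - (624*(-1/2640) - 2070*(-1/50)) = 6 - (-13/55 + 207/5) = 6 - 1*2264/55 = 6 - 2264/55 = -1934/55 ≈ -35.164)
1/(w + T) = 1/(-1934/55 - 2637) = 1/(-146969/55) = -55/146969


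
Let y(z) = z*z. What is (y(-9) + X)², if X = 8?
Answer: 7921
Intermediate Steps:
y(z) = z²
(y(-9) + X)² = ((-9)² + 8)² = (81 + 8)² = 89² = 7921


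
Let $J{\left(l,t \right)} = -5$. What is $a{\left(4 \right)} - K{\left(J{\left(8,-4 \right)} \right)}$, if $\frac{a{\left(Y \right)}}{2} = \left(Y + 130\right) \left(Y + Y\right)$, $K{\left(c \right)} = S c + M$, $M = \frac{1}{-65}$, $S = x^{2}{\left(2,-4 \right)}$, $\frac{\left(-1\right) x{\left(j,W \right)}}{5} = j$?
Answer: $\frac{171861}{65} \approx 2644.0$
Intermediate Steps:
$x{\left(j,W \right)} = - 5 j$
$S = 100$ ($S = \left(\left(-5\right) 2\right)^{2} = \left(-10\right)^{2} = 100$)
$M = - \frac{1}{65} \approx -0.015385$
$K{\left(c \right)} = - \frac{1}{65} + 100 c$ ($K{\left(c \right)} = 100 c - \frac{1}{65} = - \frac{1}{65} + 100 c$)
$a{\left(Y \right)} = 4 Y \left(130 + Y\right)$ ($a{\left(Y \right)} = 2 \left(Y + 130\right) \left(Y + Y\right) = 2 \left(130 + Y\right) 2 Y = 2 \cdot 2 Y \left(130 + Y\right) = 4 Y \left(130 + Y\right)$)
$a{\left(4 \right)} - K{\left(J{\left(8,-4 \right)} \right)} = 4 \cdot 4 \left(130 + 4\right) - \left(- \frac{1}{65} + 100 \left(-5\right)\right) = 4 \cdot 4 \cdot 134 - \left(- \frac{1}{65} - 500\right) = 2144 - - \frac{32501}{65} = 2144 + \frac{32501}{65} = \frac{171861}{65}$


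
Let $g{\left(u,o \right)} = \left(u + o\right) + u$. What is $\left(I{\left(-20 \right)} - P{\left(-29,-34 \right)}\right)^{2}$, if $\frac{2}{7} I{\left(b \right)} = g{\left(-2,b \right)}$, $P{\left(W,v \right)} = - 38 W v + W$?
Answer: $1399732569$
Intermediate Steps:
$P{\left(W,v \right)} = W - 38 W v$ ($P{\left(W,v \right)} = - 38 W v + W = W - 38 W v$)
$g{\left(u,o \right)} = o + 2 u$ ($g{\left(u,o \right)} = \left(o + u\right) + u = o + 2 u$)
$I{\left(b \right)} = -14 + \frac{7 b}{2}$ ($I{\left(b \right)} = \frac{7 \left(b + 2 \left(-2\right)\right)}{2} = \frac{7 \left(b - 4\right)}{2} = \frac{7 \left(-4 + b\right)}{2} = -14 + \frac{7 b}{2}$)
$\left(I{\left(-20 \right)} - P{\left(-29,-34 \right)}\right)^{2} = \left(\left(-14 + \frac{7}{2} \left(-20\right)\right) - - 29 \left(1 - -1292\right)\right)^{2} = \left(\left(-14 - 70\right) - - 29 \left(1 + 1292\right)\right)^{2} = \left(-84 - \left(-29\right) 1293\right)^{2} = \left(-84 - -37497\right)^{2} = \left(-84 + 37497\right)^{2} = 37413^{2} = 1399732569$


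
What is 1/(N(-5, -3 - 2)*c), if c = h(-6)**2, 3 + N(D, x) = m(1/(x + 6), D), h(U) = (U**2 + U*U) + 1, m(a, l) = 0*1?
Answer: -1/15987 ≈ -6.2551e-5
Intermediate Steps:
m(a, l) = 0
h(U) = 1 + 2*U**2 (h(U) = (U**2 + U**2) + 1 = 2*U**2 + 1 = 1 + 2*U**2)
N(D, x) = -3 (N(D, x) = -3 + 0 = -3)
c = 5329 (c = (1 + 2*(-6)**2)**2 = (1 + 2*36)**2 = (1 + 72)**2 = 73**2 = 5329)
1/(N(-5, -3 - 2)*c) = 1/(-3*5329) = 1/(-15987) = -1/15987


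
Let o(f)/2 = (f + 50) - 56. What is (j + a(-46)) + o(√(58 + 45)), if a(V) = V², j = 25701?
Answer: 27805 + 2*√103 ≈ 27825.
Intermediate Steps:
o(f) = -12 + 2*f (o(f) = 2*((f + 50) - 56) = 2*((50 + f) - 56) = 2*(-6 + f) = -12 + 2*f)
(j + a(-46)) + o(√(58 + 45)) = (25701 + (-46)²) + (-12 + 2*√(58 + 45)) = (25701 + 2116) + (-12 + 2*√103) = 27817 + (-12 + 2*√103) = 27805 + 2*√103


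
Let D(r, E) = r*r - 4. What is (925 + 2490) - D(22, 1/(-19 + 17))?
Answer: 2935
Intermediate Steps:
D(r, E) = -4 + r² (D(r, E) = r² - 4 = -4 + r²)
(925 + 2490) - D(22, 1/(-19 + 17)) = (925 + 2490) - (-4 + 22²) = 3415 - (-4 + 484) = 3415 - 1*480 = 3415 - 480 = 2935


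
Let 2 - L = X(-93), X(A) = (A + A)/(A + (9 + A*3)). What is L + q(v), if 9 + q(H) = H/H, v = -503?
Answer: -788/121 ≈ -6.5124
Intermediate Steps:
q(H) = -8 (q(H) = -9 + H/H = -9 + 1 = -8)
X(A) = 2*A/(9 + 4*A) (X(A) = (2*A)/(A + (9 + 3*A)) = (2*A)/(9 + 4*A) = 2*A/(9 + 4*A))
L = 180/121 (L = 2 - 2*(-93)/(9 + 4*(-93)) = 2 - 2*(-93)/(9 - 372) = 2 - 2*(-93)/(-363) = 2 - 2*(-93)*(-1)/363 = 2 - 1*62/121 = 2 - 62/121 = 180/121 ≈ 1.4876)
L + q(v) = 180/121 - 8 = -788/121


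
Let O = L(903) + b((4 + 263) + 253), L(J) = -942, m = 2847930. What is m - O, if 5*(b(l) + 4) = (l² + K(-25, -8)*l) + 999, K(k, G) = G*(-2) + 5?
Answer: 13962061/5 ≈ 2.7924e+6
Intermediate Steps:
K(k, G) = 5 - 2*G (K(k, G) = -2*G + 5 = 5 - 2*G)
b(l) = 979/5 + l²/5 + 21*l/5 (b(l) = -4 + ((l² + (5 - 2*(-8))*l) + 999)/5 = -4 + ((l² + (5 + 16)*l) + 999)/5 = -4 + ((l² + 21*l) + 999)/5 = -4 + (999 + l² + 21*l)/5 = -4 + (999/5 + l²/5 + 21*l/5) = 979/5 + l²/5 + 21*l/5)
O = 277589/5 (O = -942 + (979/5 + ((4 + 263) + 253)²/5 + 21*((4 + 263) + 253)/5) = -942 + (979/5 + (267 + 253)²/5 + 21*(267 + 253)/5) = -942 + (979/5 + (⅕)*520² + (21/5)*520) = -942 + (979/5 + (⅕)*270400 + 2184) = -942 + (979/5 + 54080 + 2184) = -942 + 282299/5 = 277589/5 ≈ 55518.)
m - O = 2847930 - 1*277589/5 = 2847930 - 277589/5 = 13962061/5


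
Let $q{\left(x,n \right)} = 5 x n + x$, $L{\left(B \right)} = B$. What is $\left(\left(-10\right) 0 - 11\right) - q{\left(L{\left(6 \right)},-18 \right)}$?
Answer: $523$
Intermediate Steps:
$q{\left(x,n \right)} = x + 5 n x$ ($q{\left(x,n \right)} = 5 n x + x = x + 5 n x$)
$\left(\left(-10\right) 0 - 11\right) - q{\left(L{\left(6 \right)},-18 \right)} = \left(\left(-10\right) 0 - 11\right) - 6 \left(1 + 5 \left(-18\right)\right) = \left(0 - 11\right) - 6 \left(1 - 90\right) = -11 - 6 \left(-89\right) = -11 - -534 = -11 + 534 = 523$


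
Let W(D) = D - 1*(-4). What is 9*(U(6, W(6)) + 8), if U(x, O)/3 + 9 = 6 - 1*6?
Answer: -171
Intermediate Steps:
W(D) = 4 + D (W(D) = D + 4 = 4 + D)
U(x, O) = -27 (U(x, O) = -27 + 3*(6 - 1*6) = -27 + 3*(6 - 6) = -27 + 3*0 = -27 + 0 = -27)
9*(U(6, W(6)) + 8) = 9*(-27 + 8) = 9*(-19) = -171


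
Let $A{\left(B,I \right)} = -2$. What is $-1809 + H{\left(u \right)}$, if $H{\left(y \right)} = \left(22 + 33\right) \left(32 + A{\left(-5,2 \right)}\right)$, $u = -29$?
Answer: $-159$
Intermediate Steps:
$H{\left(y \right)} = 1650$ ($H{\left(y \right)} = \left(22 + 33\right) \left(32 - 2\right) = 55 \cdot 30 = 1650$)
$-1809 + H{\left(u \right)} = -1809 + 1650 = -159$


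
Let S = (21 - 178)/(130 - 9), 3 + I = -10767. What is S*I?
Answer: 1690890/121 ≈ 13974.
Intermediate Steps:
I = -10770 (I = -3 - 10767 = -10770)
S = -157/121 ≈ -1.2975
S*I = -157/121*(-10770) = 1690890/121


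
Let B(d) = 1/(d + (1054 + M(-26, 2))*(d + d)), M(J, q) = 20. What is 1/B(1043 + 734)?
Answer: 3818773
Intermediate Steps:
B(d) = 1/(2149*d) (B(d) = 1/(d + (1054 + 20)*(d + d)) = 1/(d + 1074*(2*d)) = 1/(d + 2148*d) = 1/(2149*d))
1/B(1043 + 734) = 1/(1/(2149*(1043 + 734))) = 1/((1/2149)/1777) = 1/((1/2149)*(1/1777)) = 1/(1/3818773) = 3818773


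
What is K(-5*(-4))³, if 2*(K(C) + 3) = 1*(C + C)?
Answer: 4913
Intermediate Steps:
K(C) = -3 + C (K(C) = -3 + (1*(C + C))/2 = -3 + (1*(2*C))/2 = -3 + (2*C)/2 = -3 + C)
K(-5*(-4))³ = (-3 - 5*(-4))³ = (-3 + 20)³ = 17³ = 4913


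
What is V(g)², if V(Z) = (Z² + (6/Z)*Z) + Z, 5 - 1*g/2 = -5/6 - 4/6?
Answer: 35344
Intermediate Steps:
g = 13 (g = 10 - 2*(-5/6 - 4/6) = 10 - 2*(-5*⅙ - 4*⅙) = 10 - 2*(-⅚ - ⅔) = 10 - 2*(-3/2) = 10 + 3 = 13)
V(Z) = 6 + Z + Z² (V(Z) = (Z² + 6) + Z = (6 + Z²) + Z = 6 + Z + Z²)
V(g)² = (6 + 13 + 13²)² = (6 + 13 + 169)² = 188² = 35344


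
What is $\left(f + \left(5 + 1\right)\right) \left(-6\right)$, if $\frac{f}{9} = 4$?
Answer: $-252$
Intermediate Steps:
$f = 36$ ($f = 9 \cdot 4 = 36$)
$\left(f + \left(5 + 1\right)\right) \left(-6\right) = \left(36 + \left(5 + 1\right)\right) \left(-6\right) = \left(36 + 6\right) \left(-6\right) = 42 \left(-6\right) = -252$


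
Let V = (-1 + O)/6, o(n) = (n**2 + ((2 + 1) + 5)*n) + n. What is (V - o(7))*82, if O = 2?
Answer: -27511/3 ≈ -9170.3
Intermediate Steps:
o(n) = n**2 + 9*n (o(n) = (n**2 + (3 + 5)*n) + n = (n**2 + 8*n) + n = n**2 + 9*n)
V = 1/6 (V = (-1 + 2)/6 = 1*(1/6) = 1/6 ≈ 0.16667)
(V - o(7))*82 = (1/6 - 7*(9 + 7))*82 = (1/6 - 7*16)*82 = (1/6 - 1*112)*82 = (1/6 - 112)*82 = -671/6*82 = -27511/3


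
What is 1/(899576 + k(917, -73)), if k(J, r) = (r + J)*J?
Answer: 1/1673524 ≈ 5.9754e-7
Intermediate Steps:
k(J, r) = J*(J + r) (k(J, r) = (J + r)*J = J*(J + r))
1/(899576 + k(917, -73)) = 1/(899576 + 917*(917 - 73)) = 1/(899576 + 917*844) = 1/(899576 + 773948) = 1/1673524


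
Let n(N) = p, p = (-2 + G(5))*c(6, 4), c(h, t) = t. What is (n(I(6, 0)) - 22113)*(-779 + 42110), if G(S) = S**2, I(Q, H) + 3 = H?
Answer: -910149951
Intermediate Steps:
I(Q, H) = -3 + H
p = 92 (p = (-2 + 5**2)*4 = (-2 + 25)*4 = 23*4 = 92)
n(N) = 92
(n(I(6, 0)) - 22113)*(-779 + 42110) = (92 - 22113)*(-779 + 42110) = -22021*41331 = -910149951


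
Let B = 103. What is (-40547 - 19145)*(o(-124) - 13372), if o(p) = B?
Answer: 792053148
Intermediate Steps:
o(p) = 103
(-40547 - 19145)*(o(-124) - 13372) = (-40547 - 19145)*(103 - 13372) = -59692*(-13269) = 792053148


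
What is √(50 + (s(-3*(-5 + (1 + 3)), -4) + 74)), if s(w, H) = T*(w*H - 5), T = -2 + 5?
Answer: √73 ≈ 8.5440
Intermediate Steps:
T = 3
s(w, H) = -15 + 3*H*w (s(w, H) = 3*(w*H - 5) = 3*(H*w - 5) = 3*(-5 + H*w) = -15 + 3*H*w)
√(50 + (s(-3*(-5 + (1 + 3)), -4) + 74)) = √(50 + ((-15 + 3*(-4)*(-3*(-5 + (1 + 3)))) + 74)) = √(50 + ((-15 + 3*(-4)*(-3*(-5 + 4))) + 74)) = √(50 + ((-15 + 3*(-4)*(-3*(-1))) + 74)) = √(50 + ((-15 + 3*(-4)*3) + 74)) = √(50 + ((-15 - 36) + 74)) = √(50 + (-51 + 74)) = √(50 + 23) = √73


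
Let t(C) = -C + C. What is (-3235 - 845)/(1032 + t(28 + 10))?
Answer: -170/43 ≈ -3.9535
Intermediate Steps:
t(C) = 0
(-3235 - 845)/(1032 + t(28 + 10)) = (-3235 - 845)/(1032 + 0) = -4080/1032 = -4080*1/1032 = -170/43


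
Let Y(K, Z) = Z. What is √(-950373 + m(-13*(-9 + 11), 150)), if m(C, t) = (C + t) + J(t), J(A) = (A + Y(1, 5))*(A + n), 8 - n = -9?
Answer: 2*I*√231091 ≈ 961.44*I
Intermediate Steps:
n = 17 (n = 8 - 1*(-9) = 8 + 9 = 17)
J(A) = (5 + A)*(17 + A) (J(A) = (A + 5)*(A + 17) = (5 + A)*(17 + A))
m(C, t) = 85 + C + t² + 23*t (m(C, t) = (C + t) + (85 + t² + 22*t) = 85 + C + t² + 23*t)
√(-950373 + m(-13*(-9 + 11), 150)) = √(-950373 + (85 - 13*(-9 + 11) + 150² + 23*150)) = √(-950373 + (85 - 13*2 + 22500 + 3450)) = √(-950373 + (85 - 26 + 22500 + 3450)) = √(-950373 + 26009) = √(-924364) = 2*I*√231091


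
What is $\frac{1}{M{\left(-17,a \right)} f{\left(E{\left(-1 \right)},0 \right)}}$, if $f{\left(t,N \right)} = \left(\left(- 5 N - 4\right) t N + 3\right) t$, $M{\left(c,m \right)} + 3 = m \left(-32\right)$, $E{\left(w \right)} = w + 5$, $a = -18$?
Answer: $\frac{1}{6876} \approx 0.00014543$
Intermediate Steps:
$E{\left(w \right)} = 5 + w$
$M{\left(c,m \right)} = -3 - 32 m$ ($M{\left(c,m \right)} = -3 + m \left(-32\right) = -3 - 32 m$)
$f{\left(t,N \right)} = t \left(3 + N t \left(-4 - 5 N\right)\right)$ ($f{\left(t,N \right)} = \left(\left(-4 - 5 N\right) t N + 3\right) t = \left(t \left(-4 - 5 N\right) N + 3\right) t = \left(N t \left(-4 - 5 N\right) + 3\right) t = \left(3 + N t \left(-4 - 5 N\right)\right) t = t \left(3 + N t \left(-4 - 5 N\right)\right)$)
$\frac{1}{M{\left(-17,a \right)} f{\left(E{\left(-1 \right)},0 \right)}} = \frac{1}{\left(-3 - -576\right) \left(5 - 1\right) \left(3 - 5 \left(5 - 1\right) 0^{2} - 0 \left(5 - 1\right)\right)} = \frac{1}{\left(-3 + 576\right) 4 \left(3 - 20 \cdot 0 - 0 \cdot 4\right)} = \frac{1}{573 \cdot 4 \left(3 + 0 + 0\right)} = \frac{1}{573 \cdot 4 \cdot 3} = \frac{1}{573 \cdot 12} = \frac{1}{6876}$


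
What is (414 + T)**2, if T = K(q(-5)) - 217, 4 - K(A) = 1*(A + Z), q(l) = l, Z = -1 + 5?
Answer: 40804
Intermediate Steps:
Z = 4
K(A) = -A (K(A) = 4 - (A + 4) = 4 - (4 + A) = 4 + (-4 - A) = -A)
T = -212 (T = -1*(-5) - 217 = 5 - 217 = -212)
(414 + T)**2 = (414 - 212)**2 = 202**2 = 40804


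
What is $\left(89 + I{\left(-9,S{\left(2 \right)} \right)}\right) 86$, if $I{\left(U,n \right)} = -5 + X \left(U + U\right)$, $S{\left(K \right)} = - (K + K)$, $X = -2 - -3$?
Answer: $5676$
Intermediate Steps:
$X = 1$ ($X = -2 + 3 = 1$)
$S{\left(K \right)} = - 2 K$
$I{\left(U,n \right)} = -5 + 2 U$ ($I{\left(U,n \right)} = -5 + 1 \left(U + U\right) = -5 + 1 \cdot 2 U = -5 + 2 U$)
$\left(89 + I{\left(-9,S{\left(2 \right)} \right)}\right) 86 = \left(89 + \left(-5 + 2 \left(-9\right)\right)\right) 86 = \left(89 - 23\right) 86 = 66 \cdot 86 = 5676$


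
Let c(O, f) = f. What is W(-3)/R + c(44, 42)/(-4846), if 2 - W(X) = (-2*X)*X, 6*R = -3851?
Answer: -371631/9330973 ≈ -0.039828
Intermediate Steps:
R = -3851/6 (R = (1/6)*(-3851) = -3851/6 ≈ -641.83)
W(X) = 2 + 2*X**2 (W(X) = 2 - (-2*X)*X = 2 - (-2)*X**2 = 2 + 2*X**2)
W(-3)/R + c(44, 42)/(-4846) = (2 + 2*(-3)**2)/(-3851/6) + 42/(-4846) = (2 + 2*9)*(-6/3851) + 42*(-1/4846) = (2 + 18)*(-6/3851) - 21/2423 = 20*(-6/3851) - 21/2423 = -120/3851 - 21/2423 = -371631/9330973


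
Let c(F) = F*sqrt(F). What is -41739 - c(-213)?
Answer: -41739 + 213*I*sqrt(213) ≈ -41739.0 + 3108.6*I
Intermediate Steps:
c(F) = F**(3/2)
-41739 - c(-213) = -41739 - (-213)**(3/2) = -41739 - (-213)*I*sqrt(213) = -41739 + 213*I*sqrt(213)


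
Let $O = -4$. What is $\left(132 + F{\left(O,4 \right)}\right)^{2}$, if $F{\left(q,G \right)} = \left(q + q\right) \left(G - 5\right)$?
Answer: $19600$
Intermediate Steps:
$F{\left(q,G \right)} = 2 q \left(-5 + G\right)$
$\left(132 + F{\left(O,4 \right)}\right)^{2} = \left(132 + 2 \left(-4\right) \left(-5 + 4\right)\right)^{2} = \left(132 + 2 \left(-4\right) \left(-1\right)\right)^{2} = \left(132 + 8\right)^{2} = 140^{2} = 19600$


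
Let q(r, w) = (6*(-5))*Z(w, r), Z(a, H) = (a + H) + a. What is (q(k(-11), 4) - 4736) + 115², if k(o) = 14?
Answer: 7829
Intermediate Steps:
Z(a, H) = H + 2*a (Z(a, H) = (H + a) + a = H + 2*a)
q(r, w) = -60*w - 30*r (q(r, w) = (6*(-5))*(r + 2*w) = -30*(r + 2*w) = -60*w - 30*r)
(q(k(-11), 4) - 4736) + 115² = ((-60*4 - 30*14) - 4736) + 115² = ((-240 - 420) - 4736) + 13225 = (-660 - 4736) + 13225 = -5396 + 13225 = 7829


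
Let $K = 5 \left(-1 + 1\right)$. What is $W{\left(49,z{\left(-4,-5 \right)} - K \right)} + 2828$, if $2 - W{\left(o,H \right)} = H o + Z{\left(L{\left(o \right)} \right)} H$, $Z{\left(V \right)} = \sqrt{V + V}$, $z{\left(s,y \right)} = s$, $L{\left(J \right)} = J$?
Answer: $3026 + 28 \sqrt{2} \approx 3065.6$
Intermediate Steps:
$K = 0$ ($K = 5 \cdot 0 = 0$)
$Z{\left(V \right)} = \sqrt{2} \sqrt{V}$ ($Z{\left(V \right)} = \sqrt{2 V} = \sqrt{2} \sqrt{V}$)
$W{\left(o,H \right)} = 2 - H o - H \sqrt{2} \sqrt{o}$ ($W{\left(o,H \right)} = 2 - \left(H o + \sqrt{2} \sqrt{o} H\right) = 2 - \left(H o + H \sqrt{2} \sqrt{o}\right) = 2 - H o - H \sqrt{2} \sqrt{o}$)
$W{\left(49,z{\left(-4,-5 \right)} - K \right)} + 2828 = \left(2 - \left(-4 - 0\right) 49 - \left(-4 - 0\right) \sqrt{2} \sqrt{49}\right) + 2828 = \left(2 - \left(-4 + 0\right) 49 - \left(-4 + 0\right) \sqrt{2} \cdot 7\right) + 2828 = \left(2 - \left(-4\right) 49 - \left(-4\right) \sqrt{2} \cdot 7\right) + 2828 = \left(2 + 196 + 28 \sqrt{2}\right) + 2828 = \left(198 + 28 \sqrt{2}\right) + 2828 = 3026 + 28 \sqrt{2}$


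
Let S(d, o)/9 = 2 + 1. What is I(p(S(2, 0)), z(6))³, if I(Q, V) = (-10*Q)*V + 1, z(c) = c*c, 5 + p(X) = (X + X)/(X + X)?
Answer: 2992209121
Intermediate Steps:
S(d, o) = 27 (S(d, o) = 9*(2 + 1) = 9*3 = 27)
p(X) = -4 (p(X) = -5 + (X + X)/(X + X) = -5 + (2*X)/((2*X)) = -5 + (2*X)*(1/(2*X)) = -5 + 1 = -4)
z(c) = c²
I(Q, V) = 1 - 10*Q*V (I(Q, V) = -10*Q*V + 1 = 1 - 10*Q*V)
I(p(S(2, 0)), z(6))³ = (1 - 10*(-4)*6²)³ = (1 - 10*(-4)*36)³ = (1 + 1440)³ = 1441³ = 2992209121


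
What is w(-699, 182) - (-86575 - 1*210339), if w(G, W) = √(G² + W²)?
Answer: 296914 + 5*√20869 ≈ 2.9764e+5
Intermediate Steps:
w(-699, 182) - (-86575 - 1*210339) = √((-699)² + 182²) - (-86575 - 1*210339) = √(488601 + 33124) - (-86575 - 210339) = √521725 - 1*(-296914) = 5*√20869 + 296914 = 296914 + 5*√20869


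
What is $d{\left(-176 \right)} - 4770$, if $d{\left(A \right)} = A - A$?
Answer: $-4770$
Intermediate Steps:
$d{\left(A \right)} = 0$
$d{\left(-176 \right)} - 4770 = 0 - 4770 = -4770$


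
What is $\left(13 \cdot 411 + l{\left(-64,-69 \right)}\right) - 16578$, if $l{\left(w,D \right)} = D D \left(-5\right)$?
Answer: $-35040$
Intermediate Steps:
$l{\left(w,D \right)} = - 5 D^{2}$ ($l{\left(w,D \right)} = D^{2} \left(-5\right) = - 5 D^{2}$)
$\left(13 \cdot 411 + l{\left(-64,-69 \right)}\right) - 16578 = \left(13 \cdot 411 - 5 \left(-69\right)^{2}\right) - 16578 = \left(5343 - 23805\right) - 16578 = -18462 - 16578 = -35040$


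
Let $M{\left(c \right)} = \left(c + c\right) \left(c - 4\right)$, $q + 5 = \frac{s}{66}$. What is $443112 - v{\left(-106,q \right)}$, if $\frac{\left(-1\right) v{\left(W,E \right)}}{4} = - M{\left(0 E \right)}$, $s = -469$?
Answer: $443112$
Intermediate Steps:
$q = - \frac{799}{66}$ ($q = -5 - \frac{469}{66} = - \frac{799}{66} \approx -12.106$)
$M{\left(c \right)} = 2 c \left(-4 + c\right)$
$v{\left(W,E \right)} = 0$ ($v{\left(W,E \right)} = - 4 \left(- 2 \cdot 0 E \left(-4 + 0 E\right)\right) = - 4 \left(- 2 \cdot 0 \left(-4 + 0\right)\right) = - 4 \left(- 2 \cdot 0 \left(-4\right)\right) = - 4 \left(\left(-1\right) 0\right) = \left(-4\right) 0 = 0$)
$443112 - v{\left(-106,q \right)} = 443112 - 0 = 443112 + 0 = 443112$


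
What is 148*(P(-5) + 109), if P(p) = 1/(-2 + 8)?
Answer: 48470/3 ≈ 16157.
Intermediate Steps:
P(p) = ⅙ (P(p) = 1/6 = ⅙)
148*(P(-5) + 109) = 148*(⅙ + 109) = 148*(655/6) = 48470/3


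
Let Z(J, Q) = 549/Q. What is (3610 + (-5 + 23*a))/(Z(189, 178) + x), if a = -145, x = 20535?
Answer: 16020/1218593 ≈ 0.013146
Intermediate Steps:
(3610 + (-5 + 23*a))/(Z(189, 178) + x) = (3610 + (-5 + 23*(-145)))/(549/178 + 20535) = (3610 + (-5 - 3335))/(549*(1/178) + 20535) = (3610 - 3340)/(549/178 + 20535) = 270/(3655779/178) = 270*(178/3655779) = 16020/1218593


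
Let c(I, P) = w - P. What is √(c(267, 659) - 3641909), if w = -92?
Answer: 42*I*√2065 ≈ 1908.6*I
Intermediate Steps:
c(I, P) = -92 - P
√(c(267, 659) - 3641909) = √((-92 - 1*659) - 3641909) = √((-92 - 659) - 3641909) = √(-751 - 3641909) = √(-3642660) = 42*I*√2065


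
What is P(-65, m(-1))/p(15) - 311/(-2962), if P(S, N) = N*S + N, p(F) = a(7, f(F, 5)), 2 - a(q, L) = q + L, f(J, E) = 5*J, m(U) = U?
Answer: -10293/14810 ≈ -0.69500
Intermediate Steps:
a(q, L) = 2 - L - q (a(q, L) = 2 - (q + L) = 2 - (L + q) = 2 + (-L - q) = 2 - L - q)
p(F) = -5 - 5*F (p(F) = 2 - 5*F - 1*7 = 2 - 5*F - 7 = -5 - 5*F)
P(S, N) = N + N*S
P(-65, m(-1))/p(15) - 311/(-2962) = (-(1 - 65))/(-5 - 5*15) - 311/(-2962) = (-1*(-64))/(-5 - 75) - 311*(-1/2962) = 64/(-80) + 311/2962 = 64*(-1/80) + 311/2962 = -⅘ + 311/2962 = -10293/14810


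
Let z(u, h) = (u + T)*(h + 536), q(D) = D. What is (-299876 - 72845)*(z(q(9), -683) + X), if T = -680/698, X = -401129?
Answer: 52332178254728/349 ≈ 1.4995e+11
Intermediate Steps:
T = -340/349 (T = -680*1/698 = -340/349 ≈ -0.97421)
z(u, h) = (536 + h)*(-340/349 + u) (z(u, h) = (u - 340/349)*(h + 536) = (-340/349 + u)*(536 + h) = (536 + h)*(-340/349 + u))
(-299876 - 72845)*(z(q(9), -683) + X) = (-299876 - 72845)*((-182240/349 + 536*9 - 340/349*(-683) - 683*9) - 401129) = -372721*((-182240/349 + 4824 + 232220/349 - 6147) - 401129) = -372721*(-411747/349 - 401129) = -372721*(-140405768/349) = 52332178254728/349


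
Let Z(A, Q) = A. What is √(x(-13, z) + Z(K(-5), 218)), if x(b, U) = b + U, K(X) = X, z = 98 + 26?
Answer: √106 ≈ 10.296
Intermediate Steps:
z = 124
x(b, U) = U + b
√(x(-13, z) + Z(K(-5), 218)) = √((124 - 13) - 5) = √(111 - 5) = √106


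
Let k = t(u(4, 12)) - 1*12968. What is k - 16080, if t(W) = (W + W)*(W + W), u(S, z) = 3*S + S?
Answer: -28024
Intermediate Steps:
u(S, z) = 4*S
t(W) = 4*W² (t(W) = (2*W)*(2*W) = 4*W²)
k = -11944 (k = 4*(4*4)² - 1*12968 = 4*16² - 12968 = 4*256 - 12968 = 1024 - 12968 = -11944)
k - 16080 = -11944 - 16080 = -28024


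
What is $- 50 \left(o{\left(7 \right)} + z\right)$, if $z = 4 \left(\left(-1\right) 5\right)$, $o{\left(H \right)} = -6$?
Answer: $1300$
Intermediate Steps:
$z = -20$ ($z = 4 \left(-5\right) = -20$)
$- 50 \left(o{\left(7 \right)} + z\right) = - 50 \left(-6 - 20\right) = \left(-50\right) \left(-26\right) = 1300$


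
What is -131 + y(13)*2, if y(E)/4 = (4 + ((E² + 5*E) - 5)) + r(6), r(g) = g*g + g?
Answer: 2069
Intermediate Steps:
r(g) = g + g² (r(g) = g² + g = g + g²)
y(E) = 164 + 4*E² + 20*E (y(E) = 4*((4 + ((E² + 5*E) - 5)) + 6*(1 + 6)) = 4*((4 + (-5 + E² + 5*E)) + 6*7) = 4*((-1 + E² + 5*E) + 42) = 4*(41 + E² + 5*E) = 164 + 4*E² + 20*E)
-131 + y(13)*2 = -131 + (164 + 4*13² + 20*13)*2 = -131 + (164 + 4*169 + 260)*2 = -131 + (164 + 676 + 260)*2 = -131 + 1100*2 = -131 + 2200 = 2069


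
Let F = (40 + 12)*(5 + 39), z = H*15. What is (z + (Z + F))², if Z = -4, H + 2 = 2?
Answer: 5216656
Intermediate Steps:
H = 0 (H = -2 + 2 = 0)
z = 0 (z = 0*15 = 0)
F = 2288 (F = 52*44 = 2288)
(z + (Z + F))² = (0 + (-4 + 2288))² = (0 + 2284)² = 2284² = 5216656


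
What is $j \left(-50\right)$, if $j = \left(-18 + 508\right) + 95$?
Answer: $-29250$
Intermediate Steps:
$j = 585$ ($j = 490 + 95 = 585$)
$j \left(-50\right) = 585 \left(-50\right) = -29250$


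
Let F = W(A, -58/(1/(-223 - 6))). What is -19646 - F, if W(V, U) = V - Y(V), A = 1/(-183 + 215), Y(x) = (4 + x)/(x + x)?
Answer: -626609/32 ≈ -19582.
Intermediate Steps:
Y(x) = (4 + x)/(2*x) (Y(x) = (4 + x)/((2*x)) = (4 + x)*(1/(2*x)) = (4 + x)/(2*x))
A = 1/32 ≈ 0.031250
W(V, U) = V - (4 + V)/(2*V)
F = -2063/32 (F = -1/2 + 1/32 - 2/1/32 = -1/2 + 1/32 - 2*32 = -1/2 + 1/32 - 64 = -2063/32 ≈ -64.469)
-19646 - F = -19646 - 1*(-2063/32) = -19646 + 2063/32 = -626609/32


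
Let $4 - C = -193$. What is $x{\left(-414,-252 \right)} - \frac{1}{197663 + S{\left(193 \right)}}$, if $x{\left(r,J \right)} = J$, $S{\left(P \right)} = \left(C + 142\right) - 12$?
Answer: $- \frac{49893481}{197990} \approx -252.0$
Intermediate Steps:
$C = 197$ ($C = 4 - -193 = 4 + 193 = 197$)
$S{\left(P \right)} = 327$ ($S{\left(P \right)} = \left(197 + 142\right) - 12 = 339 - 12 = 327$)
$x{\left(-414,-252 \right)} - \frac{1}{197663 + S{\left(193 \right)}} = -252 - \frac{1}{197663 + 327} = -252 - \frac{1}{197990} = - \frac{49893481}{197990}$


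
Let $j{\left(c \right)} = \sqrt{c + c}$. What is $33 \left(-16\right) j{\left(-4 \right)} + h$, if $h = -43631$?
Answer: $-43631 - 1056 i \sqrt{2} \approx -43631.0 - 1493.4 i$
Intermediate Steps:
$j{\left(c \right)} = \sqrt{2} \sqrt{c}$ ($j{\left(c \right)} = \sqrt{2 c} = \sqrt{2} \sqrt{c}$)
$33 \left(-16\right) j{\left(-4 \right)} + h = 33 \left(-16\right) \sqrt{2} \sqrt{-4} - 43631 = - 528 \sqrt{2} \cdot 2 i - 43631 = - 528 \cdot 2 i \sqrt{2} - 43631 = - 1056 i \sqrt{2} - 43631 = -43631 - 1056 i \sqrt{2}$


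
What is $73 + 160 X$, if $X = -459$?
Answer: $-73367$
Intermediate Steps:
$73 + 160 X = 73 + 160 \left(-459\right) = 73 - 73440 = -73367$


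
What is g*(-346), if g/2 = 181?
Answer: -125252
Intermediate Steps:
g = 362 (g = 2*181 = 362)
g*(-346) = 362*(-346) = -125252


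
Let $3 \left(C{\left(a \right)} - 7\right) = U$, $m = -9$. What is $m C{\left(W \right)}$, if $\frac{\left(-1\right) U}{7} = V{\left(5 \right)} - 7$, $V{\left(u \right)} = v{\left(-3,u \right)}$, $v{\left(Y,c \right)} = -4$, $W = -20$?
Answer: $-294$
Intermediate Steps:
$V{\left(u \right)} = -4$
$U = 77$ ($U = - 7 \left(-4 - 7\right) = \left(-7\right) \left(-11\right) = 77$)
$C{\left(a \right)} = \frac{98}{3}$ ($C{\left(a \right)} = 7 + \frac{1}{3} \cdot 77 = 7 + \frac{77}{3} = \frac{98}{3}$)
$m C{\left(W \right)} = \left(-9\right) \frac{98}{3} = -294$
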